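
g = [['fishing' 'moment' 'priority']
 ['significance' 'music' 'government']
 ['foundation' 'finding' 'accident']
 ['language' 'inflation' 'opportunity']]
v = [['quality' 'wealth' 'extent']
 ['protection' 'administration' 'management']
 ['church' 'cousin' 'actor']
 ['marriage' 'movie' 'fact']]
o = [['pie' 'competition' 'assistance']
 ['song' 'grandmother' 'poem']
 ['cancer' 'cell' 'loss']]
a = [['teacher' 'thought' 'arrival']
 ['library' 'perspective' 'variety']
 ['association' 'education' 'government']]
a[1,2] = 'variety'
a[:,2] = ['arrival', 'variety', 'government']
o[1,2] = 'poem'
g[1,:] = ['significance', 'music', 'government']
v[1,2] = 'management'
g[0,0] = 'fishing'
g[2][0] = 'foundation'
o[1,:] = ['song', 'grandmother', 'poem']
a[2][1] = 'education'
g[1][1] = 'music'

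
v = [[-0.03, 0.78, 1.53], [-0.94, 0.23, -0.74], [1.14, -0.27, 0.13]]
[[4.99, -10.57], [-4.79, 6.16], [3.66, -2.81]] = v@[[3.12, -2.17],[0.98, -1.69],[2.82, -6.09]]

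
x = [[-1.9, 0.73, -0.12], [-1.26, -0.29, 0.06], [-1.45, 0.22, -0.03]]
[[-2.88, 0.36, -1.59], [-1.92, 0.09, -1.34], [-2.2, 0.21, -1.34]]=x @ [[1.52, -0.12, 0.98], [-0.01, 0.04, 0.45], [-0.14, -0.86, 0.49]]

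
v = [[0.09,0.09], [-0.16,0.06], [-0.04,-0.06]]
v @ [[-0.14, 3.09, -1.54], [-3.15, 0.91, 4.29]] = [[-0.30, 0.36, 0.25], [-0.17, -0.44, 0.50], [0.19, -0.18, -0.20]]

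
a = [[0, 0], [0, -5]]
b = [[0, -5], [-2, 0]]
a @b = [[0, 0], [10, 0]]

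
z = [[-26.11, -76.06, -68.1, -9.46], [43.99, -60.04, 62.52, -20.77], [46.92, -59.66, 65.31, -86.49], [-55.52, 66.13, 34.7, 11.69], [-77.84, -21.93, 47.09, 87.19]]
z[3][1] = 66.13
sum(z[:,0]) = -68.56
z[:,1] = [-76.06, -60.04, -59.66, 66.13, -21.93]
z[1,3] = -20.77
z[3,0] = -55.52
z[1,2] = 62.52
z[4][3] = 87.19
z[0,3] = -9.46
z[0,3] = -9.46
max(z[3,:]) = 66.13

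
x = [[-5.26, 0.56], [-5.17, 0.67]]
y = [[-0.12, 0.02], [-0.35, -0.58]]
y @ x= [[0.53, -0.05], [4.84, -0.58]]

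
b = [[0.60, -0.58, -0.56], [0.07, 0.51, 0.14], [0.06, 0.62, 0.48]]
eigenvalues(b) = [(0.71+0.28j), (0.71-0.28j), (0.18+0j)]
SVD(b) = [[-0.74, -0.66, 0.11], [0.35, -0.52, -0.78], [0.57, -0.54, 0.62]] @ diag([1.2741501297334752, 0.5150386326062789, 0.1558096717897341]) @ [[-0.3,0.76,0.58], [-0.9,-0.42,0.07], [0.30,-0.5,0.81]]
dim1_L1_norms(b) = [1.74, 0.72, 1.16]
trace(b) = 1.59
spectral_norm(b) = 1.27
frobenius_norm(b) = 1.38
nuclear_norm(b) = 1.94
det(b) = 0.10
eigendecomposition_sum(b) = [[(0.3+0.24j), (-0.25+1.13j), (-0.31+0.48j)], [(0.04-0.06j), 0.21+0.02j, (0.09+0.05j)], [(0.02-0.13j), (0.38-0.11j), 0.19+0.01j]] + [[0.30-0.24j, -0.25-1.13j, (-0.31-0.48j)], [0.04+0.06j, (0.21-0.02j), (0.09-0.05j)], [(0.02+0.13j), (0.38+0.11j), (0.19-0.01j)]] + [[(0.01-0j), (-0.09+0j), (0.05-0j)],[-0.01+0.00j, (0.08-0j), -0.05+0.00j],[(0.01-0j), (-0.15+0j), 0.09-0.00j]]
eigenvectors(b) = [[-0.93+0.00j, -0.93-0.00j, (0.45+0j)],  [(0.02+0.17j), (0.02-0.17j), -0.43+0.00j],  [(0.15+0.28j), (0.15-0.28j), (0.78+0j)]]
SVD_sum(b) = [[0.29,-0.71,-0.55], [-0.14,0.34,0.26], [-0.22,0.55,0.42]] + [[0.31, 0.14, -0.03], [0.24, 0.11, -0.02], [0.25, 0.12, -0.02]] + [[0.01, -0.01, 0.01], [-0.04, 0.06, -0.10], [0.03, -0.05, 0.08]]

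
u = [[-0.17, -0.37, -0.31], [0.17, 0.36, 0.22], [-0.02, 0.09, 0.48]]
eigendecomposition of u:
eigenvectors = [[0.88,0.64,-0.53],[-0.47,-0.73,0.4],[0.12,0.23,0.75]]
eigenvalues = [-0.02, 0.14, 0.54]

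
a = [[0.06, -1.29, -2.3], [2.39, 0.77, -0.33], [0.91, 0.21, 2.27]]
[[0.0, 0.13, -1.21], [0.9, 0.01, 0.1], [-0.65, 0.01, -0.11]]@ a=[[-0.79, -0.15, -2.79], [0.17, -1.13, -1.85], [-0.12, 0.82, 1.24]]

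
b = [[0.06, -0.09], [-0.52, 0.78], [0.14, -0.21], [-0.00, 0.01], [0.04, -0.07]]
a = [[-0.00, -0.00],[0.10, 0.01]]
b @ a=[[-0.01, -0.00], [0.08, 0.01], [-0.02, -0.00], [0.0, 0.0], [-0.01, -0.00]]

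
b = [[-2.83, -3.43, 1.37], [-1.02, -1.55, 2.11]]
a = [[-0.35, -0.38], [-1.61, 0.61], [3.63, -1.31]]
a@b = [[1.38,1.79,-1.28], [3.93,4.58,-0.92], [-8.94,-10.42,2.21]]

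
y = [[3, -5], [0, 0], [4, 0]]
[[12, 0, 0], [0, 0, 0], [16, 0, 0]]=y @ [[4, 0, 0], [0, 0, 0]]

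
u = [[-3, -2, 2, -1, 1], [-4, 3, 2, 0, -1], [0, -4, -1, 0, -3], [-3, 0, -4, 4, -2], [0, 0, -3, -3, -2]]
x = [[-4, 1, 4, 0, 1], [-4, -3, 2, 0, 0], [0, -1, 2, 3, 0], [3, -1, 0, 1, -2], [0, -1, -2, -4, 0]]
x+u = [[-7, -1, 6, -1, 2], [-8, 0, 4, 0, -1], [0, -5, 1, 3, -3], [0, -1, -4, 5, -4], [0, -1, -5, -7, -2]]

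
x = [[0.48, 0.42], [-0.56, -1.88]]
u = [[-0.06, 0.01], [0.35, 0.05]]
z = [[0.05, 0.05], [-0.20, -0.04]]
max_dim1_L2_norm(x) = 1.96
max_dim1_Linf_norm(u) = 0.35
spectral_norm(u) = 0.36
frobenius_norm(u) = 0.36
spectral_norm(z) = 0.21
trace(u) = -0.01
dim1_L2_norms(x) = [0.64, 1.96]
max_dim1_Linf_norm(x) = 1.88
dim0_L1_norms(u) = [0.41, 0.06]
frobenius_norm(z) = 0.22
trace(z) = 0.01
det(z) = 0.01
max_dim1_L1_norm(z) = 0.24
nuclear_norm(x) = 2.36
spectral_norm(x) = 2.04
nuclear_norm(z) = 0.25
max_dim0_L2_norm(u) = 0.36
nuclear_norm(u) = 0.38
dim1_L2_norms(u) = [0.06, 0.35]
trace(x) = -1.40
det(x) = -0.67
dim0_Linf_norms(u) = [0.35, 0.05]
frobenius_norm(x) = 2.06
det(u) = -0.01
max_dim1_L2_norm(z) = 0.2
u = x @ z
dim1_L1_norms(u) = [0.07, 0.4]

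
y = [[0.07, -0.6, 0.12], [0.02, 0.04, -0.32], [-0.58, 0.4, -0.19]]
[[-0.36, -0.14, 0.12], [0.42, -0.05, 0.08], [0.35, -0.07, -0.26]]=y @ [[0.05,0.25,0.38], [0.35,0.30,-0.21], [-1.25,0.22,-0.25]]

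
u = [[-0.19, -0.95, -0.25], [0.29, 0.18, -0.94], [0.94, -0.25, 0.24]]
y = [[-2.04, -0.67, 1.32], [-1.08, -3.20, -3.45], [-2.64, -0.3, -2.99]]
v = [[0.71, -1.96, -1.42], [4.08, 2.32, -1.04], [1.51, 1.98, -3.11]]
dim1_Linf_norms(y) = [2.04, 3.45, 2.99]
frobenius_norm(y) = 6.76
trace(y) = -8.23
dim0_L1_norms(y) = [5.76, 4.17, 7.76]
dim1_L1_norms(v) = [4.09, 7.44, 6.6]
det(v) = -31.95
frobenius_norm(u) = 1.73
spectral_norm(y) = 5.85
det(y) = -32.07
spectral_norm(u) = 1.00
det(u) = 1.00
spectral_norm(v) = 5.83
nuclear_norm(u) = 3.00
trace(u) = 0.23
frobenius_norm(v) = 6.73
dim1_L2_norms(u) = [1.0, 1.0, 1.0]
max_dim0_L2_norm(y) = 4.75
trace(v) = -0.08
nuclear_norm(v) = 10.55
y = v @ u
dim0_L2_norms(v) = [4.41, 3.63, 3.57]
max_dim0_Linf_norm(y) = 3.45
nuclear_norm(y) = 10.58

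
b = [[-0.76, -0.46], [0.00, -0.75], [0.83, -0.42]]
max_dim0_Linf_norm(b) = 0.83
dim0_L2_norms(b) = [1.13, 0.97]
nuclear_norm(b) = 2.10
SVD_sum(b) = [[-0.76, -0.00],[-0.0, -0.0],[0.83, 0.00]] + [[0.00, -0.46], [0.00, -0.75], [0.0, -0.42]]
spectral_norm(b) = 1.13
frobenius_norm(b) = 1.49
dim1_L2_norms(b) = [0.89, 0.75, 0.93]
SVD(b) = [[-0.68, -0.47], [-0.0, -0.77], [0.74, -0.43]] @ diag([1.125390227665618, 0.9749342723869793]) @ [[1.00, 0.00], [-0.00, 1.00]]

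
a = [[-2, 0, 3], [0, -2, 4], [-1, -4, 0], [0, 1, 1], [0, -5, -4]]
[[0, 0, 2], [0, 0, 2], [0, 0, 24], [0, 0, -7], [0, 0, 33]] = a @ [[0, 0, -4], [0, 0, -5], [0, 0, -2]]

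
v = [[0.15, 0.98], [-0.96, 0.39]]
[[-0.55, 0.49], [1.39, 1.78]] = v @ [[-1.58, -1.55], [-0.32, 0.74]]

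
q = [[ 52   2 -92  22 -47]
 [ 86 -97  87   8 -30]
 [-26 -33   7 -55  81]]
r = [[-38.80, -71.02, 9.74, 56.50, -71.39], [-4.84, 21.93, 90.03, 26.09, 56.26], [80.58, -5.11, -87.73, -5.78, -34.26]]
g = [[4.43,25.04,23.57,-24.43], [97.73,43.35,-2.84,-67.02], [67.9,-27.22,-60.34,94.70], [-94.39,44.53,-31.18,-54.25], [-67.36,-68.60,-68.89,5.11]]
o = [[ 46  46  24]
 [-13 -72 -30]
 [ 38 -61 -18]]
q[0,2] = -92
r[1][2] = 90.03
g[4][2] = -68.89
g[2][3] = 94.7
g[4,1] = -68.6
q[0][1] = 2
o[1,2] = -30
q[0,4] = -47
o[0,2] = 24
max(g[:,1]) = 44.53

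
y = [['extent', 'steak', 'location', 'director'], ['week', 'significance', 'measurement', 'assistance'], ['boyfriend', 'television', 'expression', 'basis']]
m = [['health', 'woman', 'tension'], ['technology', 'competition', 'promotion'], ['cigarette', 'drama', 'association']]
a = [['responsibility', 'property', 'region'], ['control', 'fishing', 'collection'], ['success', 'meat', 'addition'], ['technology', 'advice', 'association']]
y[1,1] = 'significance'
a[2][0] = 'success'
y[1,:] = ['week', 'significance', 'measurement', 'assistance']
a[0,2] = 'region'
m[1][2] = 'promotion'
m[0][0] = 'health'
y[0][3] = 'director'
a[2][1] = 'meat'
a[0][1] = 'property'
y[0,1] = 'steak'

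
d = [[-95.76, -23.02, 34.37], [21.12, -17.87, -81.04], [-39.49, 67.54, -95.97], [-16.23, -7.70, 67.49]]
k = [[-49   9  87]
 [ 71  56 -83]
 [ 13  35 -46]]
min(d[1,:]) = -81.04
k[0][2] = 87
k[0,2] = 87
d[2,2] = -95.97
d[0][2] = 34.37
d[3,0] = -16.23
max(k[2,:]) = 35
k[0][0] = -49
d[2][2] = -95.97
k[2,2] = -46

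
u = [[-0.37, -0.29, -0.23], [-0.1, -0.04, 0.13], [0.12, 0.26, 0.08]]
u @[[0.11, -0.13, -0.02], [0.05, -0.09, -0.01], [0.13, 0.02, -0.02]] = [[-0.09, 0.07, 0.01], [0.0, 0.02, -0.0], [0.04, -0.04, -0.01]]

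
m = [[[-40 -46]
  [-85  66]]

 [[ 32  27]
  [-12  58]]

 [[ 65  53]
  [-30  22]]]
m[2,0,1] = 53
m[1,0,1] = 27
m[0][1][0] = -85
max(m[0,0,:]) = -40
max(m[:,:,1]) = 66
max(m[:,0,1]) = 53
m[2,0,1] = 53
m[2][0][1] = 53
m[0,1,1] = 66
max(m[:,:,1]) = 66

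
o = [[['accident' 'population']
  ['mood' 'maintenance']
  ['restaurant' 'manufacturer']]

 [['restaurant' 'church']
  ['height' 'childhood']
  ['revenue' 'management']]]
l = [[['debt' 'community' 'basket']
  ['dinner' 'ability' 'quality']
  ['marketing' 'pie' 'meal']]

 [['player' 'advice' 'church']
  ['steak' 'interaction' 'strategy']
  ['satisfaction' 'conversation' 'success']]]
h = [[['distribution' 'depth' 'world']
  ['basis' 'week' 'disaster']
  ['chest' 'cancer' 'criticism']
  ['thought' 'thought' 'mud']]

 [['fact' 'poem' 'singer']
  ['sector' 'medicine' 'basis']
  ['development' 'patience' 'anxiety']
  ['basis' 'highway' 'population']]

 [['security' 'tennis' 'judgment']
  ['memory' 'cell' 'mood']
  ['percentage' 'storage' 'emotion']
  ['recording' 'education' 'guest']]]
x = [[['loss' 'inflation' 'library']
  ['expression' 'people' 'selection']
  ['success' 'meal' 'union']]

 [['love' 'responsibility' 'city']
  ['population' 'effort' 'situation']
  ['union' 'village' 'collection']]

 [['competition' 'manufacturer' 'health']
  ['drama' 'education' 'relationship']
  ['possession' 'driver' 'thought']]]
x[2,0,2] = 'health'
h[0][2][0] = 'chest'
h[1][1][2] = 'basis'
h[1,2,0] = 'development'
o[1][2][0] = 'revenue'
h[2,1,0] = 'memory'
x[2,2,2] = 'thought'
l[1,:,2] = ['church', 'strategy', 'success']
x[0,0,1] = 'inflation'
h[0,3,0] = 'thought'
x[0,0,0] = 'loss'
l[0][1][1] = 'ability'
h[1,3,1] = 'highway'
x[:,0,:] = [['loss', 'inflation', 'library'], ['love', 'responsibility', 'city'], ['competition', 'manufacturer', 'health']]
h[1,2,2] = 'anxiety'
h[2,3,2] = 'guest'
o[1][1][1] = 'childhood'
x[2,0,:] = ['competition', 'manufacturer', 'health']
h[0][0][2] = 'world'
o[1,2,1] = 'management'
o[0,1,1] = 'maintenance'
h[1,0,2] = 'singer'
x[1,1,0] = 'population'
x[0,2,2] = 'union'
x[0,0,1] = 'inflation'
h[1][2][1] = 'patience'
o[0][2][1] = 'manufacturer'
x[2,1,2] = 'relationship'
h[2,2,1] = 'storage'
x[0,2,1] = 'meal'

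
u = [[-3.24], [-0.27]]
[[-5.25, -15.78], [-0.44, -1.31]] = u @ [[1.62,4.87]]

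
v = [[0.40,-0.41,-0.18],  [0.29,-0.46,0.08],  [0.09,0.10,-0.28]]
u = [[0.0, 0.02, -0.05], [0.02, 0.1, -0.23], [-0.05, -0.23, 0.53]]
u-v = [[-0.40, 0.43, 0.13],[-0.27, 0.56, -0.31],[-0.14, -0.33, 0.81]]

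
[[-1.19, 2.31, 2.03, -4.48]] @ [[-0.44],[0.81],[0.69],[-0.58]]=[[6.39]]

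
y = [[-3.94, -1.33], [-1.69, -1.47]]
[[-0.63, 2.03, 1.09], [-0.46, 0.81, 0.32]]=y@[[0.09,-0.54,-0.33], [0.21,0.07,0.16]]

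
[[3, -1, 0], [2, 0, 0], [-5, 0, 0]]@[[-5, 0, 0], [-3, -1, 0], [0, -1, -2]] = [[-12, 1, 0], [-10, 0, 0], [25, 0, 0]]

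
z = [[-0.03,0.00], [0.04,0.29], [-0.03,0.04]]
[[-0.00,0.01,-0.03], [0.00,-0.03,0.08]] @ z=[[0.00, 0.0], [-0.00, -0.01]]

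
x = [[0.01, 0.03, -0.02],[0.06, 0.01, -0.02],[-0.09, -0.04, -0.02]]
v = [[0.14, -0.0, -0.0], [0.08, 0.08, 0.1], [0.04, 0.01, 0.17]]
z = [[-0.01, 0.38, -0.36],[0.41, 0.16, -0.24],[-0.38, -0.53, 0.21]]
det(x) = 0.00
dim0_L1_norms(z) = [0.8, 1.07, 0.81]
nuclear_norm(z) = 1.45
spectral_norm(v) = 0.23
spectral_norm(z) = 0.92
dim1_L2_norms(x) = [0.04, 0.06, 0.1]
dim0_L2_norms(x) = [0.11, 0.05, 0.03]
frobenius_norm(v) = 0.27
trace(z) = 0.36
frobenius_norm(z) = 1.00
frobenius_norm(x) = 0.12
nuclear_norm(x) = 0.18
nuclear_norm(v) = 0.42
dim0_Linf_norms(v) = [0.14, 0.08, 0.17]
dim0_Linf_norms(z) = [0.41, 0.53, 0.36]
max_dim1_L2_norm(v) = 0.17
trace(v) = 0.39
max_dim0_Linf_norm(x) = 0.09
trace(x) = 0.00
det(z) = 0.06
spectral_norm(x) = 0.12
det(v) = 0.00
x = z @ v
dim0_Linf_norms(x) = [0.09, 0.04, 0.02]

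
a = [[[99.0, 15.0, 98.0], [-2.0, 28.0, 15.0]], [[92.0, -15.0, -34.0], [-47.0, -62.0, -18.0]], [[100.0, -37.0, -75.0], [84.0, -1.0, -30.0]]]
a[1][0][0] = 92.0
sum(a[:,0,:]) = 243.0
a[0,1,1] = 28.0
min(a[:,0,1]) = -37.0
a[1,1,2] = -18.0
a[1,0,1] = -15.0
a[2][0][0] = 100.0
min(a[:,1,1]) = -62.0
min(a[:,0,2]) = -75.0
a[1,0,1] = -15.0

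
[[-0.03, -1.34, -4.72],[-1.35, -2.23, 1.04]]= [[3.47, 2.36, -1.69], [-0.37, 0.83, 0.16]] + [[-3.5, -3.7, -3.03], [-0.98, -3.06, 0.88]]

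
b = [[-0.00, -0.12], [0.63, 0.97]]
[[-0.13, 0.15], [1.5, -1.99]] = b @ [[0.72,  -1.29], [1.08,  -1.21]]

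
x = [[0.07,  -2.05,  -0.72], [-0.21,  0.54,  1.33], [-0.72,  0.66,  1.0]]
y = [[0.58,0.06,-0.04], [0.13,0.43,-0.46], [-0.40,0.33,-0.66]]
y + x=[[0.65,-1.99,-0.76], [-0.08,0.97,0.87], [-1.12,0.99,0.34]]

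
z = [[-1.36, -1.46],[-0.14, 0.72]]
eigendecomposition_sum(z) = [[-1.39,  -0.94], [-0.09,  -0.06]] + [[0.03,-0.52],[-0.05,0.78]]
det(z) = -1.18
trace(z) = -0.64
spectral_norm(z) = 2.05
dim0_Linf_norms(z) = [1.36, 1.46]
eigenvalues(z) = [-1.45, 0.81]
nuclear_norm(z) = 2.62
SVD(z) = [[-0.97, 0.23], [0.23, 0.97]] @ diag([2.045582390184228, 0.5786127245128482]) @ [[0.63,  0.78], [-0.78,  0.63]]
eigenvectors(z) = [[-1.0, 0.56], [-0.06, -0.83]]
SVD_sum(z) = [[-1.26, -1.54], [0.30, 0.36]] + [[-0.1, 0.08], [-0.44, 0.36]]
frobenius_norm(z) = 2.13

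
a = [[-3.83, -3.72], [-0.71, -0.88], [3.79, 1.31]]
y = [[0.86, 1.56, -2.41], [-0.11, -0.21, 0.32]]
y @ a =[[-13.54, -7.73], [1.78, 1.01]]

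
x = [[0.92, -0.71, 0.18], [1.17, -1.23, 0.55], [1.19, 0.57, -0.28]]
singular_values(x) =[2.18, 1.28, 0.1]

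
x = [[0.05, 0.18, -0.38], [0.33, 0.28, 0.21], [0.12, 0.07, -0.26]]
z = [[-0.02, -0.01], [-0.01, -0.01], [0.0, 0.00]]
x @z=[[-0.0, -0.00], [-0.01, -0.01], [-0.00, -0.0]]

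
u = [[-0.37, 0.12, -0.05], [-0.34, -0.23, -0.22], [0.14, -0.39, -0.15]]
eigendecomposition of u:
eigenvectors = [[0.25, 0.46, -0.30], [0.44, -0.26, 0.45], [-0.86, -0.85, 0.84]]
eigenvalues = [0.01, -0.35, -0.41]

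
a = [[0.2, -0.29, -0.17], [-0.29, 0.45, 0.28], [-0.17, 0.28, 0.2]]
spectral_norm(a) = 0.82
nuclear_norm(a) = 0.85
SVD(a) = [[-0.48,-0.6,-0.64], [0.74,0.12,-0.66], [0.47,-0.79,0.39]] @ diag([0.8150658536159487, 0.030836010650053994, 0.004098135733997181]) @ [[-0.48, 0.74, 0.47], [-0.60, 0.12, -0.79], [-0.64, -0.66, 0.39]]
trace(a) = 0.85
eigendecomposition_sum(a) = [[0.19, -0.29, -0.18], [-0.29, 0.45, 0.28], [-0.18, 0.28, 0.18]] + [[0.0, 0.00, -0.0], [0.0, 0.00, -0.00], [-0.0, -0.0, 0.00]] + [[0.01, -0.00, 0.01], [-0.0, 0.0, -0.0], [0.01, -0.0, 0.02]]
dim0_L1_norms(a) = [0.66, 1.02, 0.65]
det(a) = 0.00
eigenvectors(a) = [[-0.48, 0.64, 0.60],  [0.74, 0.66, -0.12],  [0.47, -0.39, 0.79]]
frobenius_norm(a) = 0.82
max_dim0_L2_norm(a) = 0.6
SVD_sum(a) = [[0.19, -0.29, -0.18], [-0.29, 0.45, 0.28], [-0.18, 0.28, 0.18]] + [[0.01, -0.0, 0.01], [-0.00, 0.0, -0.00], [0.01, -0.0, 0.02]] + [[0.0,0.00,-0.00], [0.0,0.00,-0.0], [-0.0,-0.0,0.0]]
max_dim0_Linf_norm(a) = 0.45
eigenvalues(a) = [0.82, 0.0, 0.03]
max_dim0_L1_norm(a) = 1.02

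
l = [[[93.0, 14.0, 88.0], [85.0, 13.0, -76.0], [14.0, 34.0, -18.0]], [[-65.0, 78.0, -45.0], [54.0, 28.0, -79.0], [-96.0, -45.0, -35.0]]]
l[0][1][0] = 85.0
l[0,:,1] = [14.0, 13.0, 34.0]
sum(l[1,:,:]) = -205.0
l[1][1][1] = 28.0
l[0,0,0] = 93.0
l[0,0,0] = 93.0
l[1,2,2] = -35.0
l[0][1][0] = 85.0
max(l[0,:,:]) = 93.0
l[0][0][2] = 88.0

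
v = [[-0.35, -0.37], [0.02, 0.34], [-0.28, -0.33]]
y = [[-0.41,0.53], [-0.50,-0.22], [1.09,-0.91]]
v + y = [[-0.76, 0.16],[-0.48, 0.12],[0.81, -1.24]]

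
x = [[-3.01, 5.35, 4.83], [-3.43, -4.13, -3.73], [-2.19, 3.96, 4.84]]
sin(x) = [[-65.27, -18.73, -3.70], [56.22, -61.76, -57.29], [-47.29, -2.58, 6.63]]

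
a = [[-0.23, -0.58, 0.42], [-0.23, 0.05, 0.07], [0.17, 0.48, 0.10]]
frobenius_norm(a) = 0.95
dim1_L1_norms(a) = [1.23, 0.35, 0.75]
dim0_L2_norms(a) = [0.37, 0.75, 0.44]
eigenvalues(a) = [(-0.65+0j), (0.28+0.13j), (0.28-0.13j)]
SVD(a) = [[-0.86,-0.46,0.24], [-0.07,-0.34,-0.94], [0.51,-0.82,0.26]] @ diag([0.856756738875379, 0.33483165612014154, 0.22171074049641623]) @ [[0.35,0.86,-0.37], [0.13,-0.43,-0.89], [0.93,-0.26,0.27]]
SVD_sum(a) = [[-0.26, -0.63, 0.27], [-0.02, -0.05, 0.02], [0.15, 0.38, -0.16]] + [[-0.02, 0.07, 0.14],  [-0.02, 0.05, 0.1],  [-0.04, 0.12, 0.24]] + [[0.05, -0.01, 0.01], [-0.19, 0.05, -0.06], [0.05, -0.02, 0.02]]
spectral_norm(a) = 0.86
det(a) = -0.06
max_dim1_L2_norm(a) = 0.75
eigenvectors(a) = [[0.86+0.00j, 0.25-0.49j, (0.25+0.49j)],  [(0.32+0j), 0.19+0.38j, (0.19-0.38j)],  [(-0.4+0j), (0.72+0j), 0.72-0.00j]]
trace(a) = -0.08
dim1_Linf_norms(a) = [0.58, 0.23, 0.48]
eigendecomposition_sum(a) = [[-0.36+0.00j, -0.46+0.00j, (0.24+0j)], [-0.13+0.00j, -0.18+0.00j, 0.09+0.00j], [(0.17-0j), 0.22-0.00j, -0.11-0.00j]] + [[0.06+0.03j, (-0.06-0.14j), 0.09-0.05j], [-0.05+0.02j, 0.11+0.03j, (-0.01+0.08j)], [0.09j, (0.13-0.15j), (0.11+0.07j)]] + [[(0.06-0.03j), -0.06+0.14j, (0.09+0.05j)], [(-0.05-0.02j), 0.11-0.03j, (-0.01-0.08j)], [-0.09j, (0.13+0.15j), 0.11-0.07j]]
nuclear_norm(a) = 1.41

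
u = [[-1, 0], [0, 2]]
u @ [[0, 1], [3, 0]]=[[0, -1], [6, 0]]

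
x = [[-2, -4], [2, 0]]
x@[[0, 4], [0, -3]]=[[0, 4], [0, 8]]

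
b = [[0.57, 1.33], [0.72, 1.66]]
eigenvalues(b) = [-0.01, 2.24]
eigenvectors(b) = [[-0.92, -0.62], [0.4, -0.78]]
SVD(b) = [[-0.62, -0.78], [-0.78, 0.62]] @ diag([2.316846086569978, 0.0049204822305990385]) @ [[-0.40, -0.92], [0.92, -0.40]]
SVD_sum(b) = [[0.57,1.33], [0.72,1.66]] + [[-0.0, 0.00],[0.00, -0.00]]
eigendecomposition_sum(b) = [[-0.00, 0.0],[0.00, -0.0]] + [[0.57,1.33], [0.72,1.66]]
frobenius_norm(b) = 2.32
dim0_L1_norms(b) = [1.29, 2.99]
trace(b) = 2.23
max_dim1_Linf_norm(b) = 1.66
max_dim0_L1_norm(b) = 2.99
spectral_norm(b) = 2.32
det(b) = -0.01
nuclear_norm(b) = 2.32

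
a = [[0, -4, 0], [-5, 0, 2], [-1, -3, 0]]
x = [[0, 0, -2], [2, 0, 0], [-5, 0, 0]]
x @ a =[[2, 6, 0], [0, -8, 0], [0, 20, 0]]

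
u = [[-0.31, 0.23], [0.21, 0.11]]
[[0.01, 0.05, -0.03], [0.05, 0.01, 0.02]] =u@[[0.12,-0.05,0.11], [0.21,0.15,0.01]]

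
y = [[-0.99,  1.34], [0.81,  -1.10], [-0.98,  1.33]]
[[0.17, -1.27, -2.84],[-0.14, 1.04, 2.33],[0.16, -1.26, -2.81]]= y @ [[-0.33, -0.68, 1.35], [-0.12, -1.45, -1.12]]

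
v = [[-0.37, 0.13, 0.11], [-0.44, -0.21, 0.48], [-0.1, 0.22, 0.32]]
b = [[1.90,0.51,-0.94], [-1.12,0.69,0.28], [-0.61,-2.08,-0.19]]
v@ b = [[-0.92,-0.33,0.36], [-0.89,-1.37,0.26], [-0.63,-0.56,0.09]]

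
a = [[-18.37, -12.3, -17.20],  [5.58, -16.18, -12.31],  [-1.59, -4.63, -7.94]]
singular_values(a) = [32.34, 16.28, 2.3]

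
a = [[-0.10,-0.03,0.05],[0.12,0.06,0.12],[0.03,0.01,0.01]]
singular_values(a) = [0.19, 0.1, 0.0]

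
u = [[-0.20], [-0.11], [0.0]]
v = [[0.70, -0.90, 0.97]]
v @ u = [[-0.04]]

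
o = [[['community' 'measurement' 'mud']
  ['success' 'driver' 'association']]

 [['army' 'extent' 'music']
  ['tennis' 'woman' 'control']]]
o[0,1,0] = 'success'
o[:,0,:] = [['community', 'measurement', 'mud'], ['army', 'extent', 'music']]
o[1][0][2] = 'music'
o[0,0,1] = 'measurement'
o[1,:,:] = [['army', 'extent', 'music'], ['tennis', 'woman', 'control']]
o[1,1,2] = 'control'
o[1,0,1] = 'extent'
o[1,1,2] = 'control'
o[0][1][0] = 'success'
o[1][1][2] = 'control'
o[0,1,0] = 'success'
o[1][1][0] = 'tennis'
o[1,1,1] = 'woman'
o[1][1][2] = 'control'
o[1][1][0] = 'tennis'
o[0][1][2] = 'association'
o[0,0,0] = 'community'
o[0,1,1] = 'driver'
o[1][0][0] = 'army'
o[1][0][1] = 'extent'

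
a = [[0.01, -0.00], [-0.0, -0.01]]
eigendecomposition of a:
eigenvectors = [[1.00, 0.00], [0.00, 1.0]]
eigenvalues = [0.01, -0.01]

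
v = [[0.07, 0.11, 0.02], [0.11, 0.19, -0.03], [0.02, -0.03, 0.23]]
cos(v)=[[0.99, -0.01, -0.0], [-0.01, 0.98, 0.01], [-0.0, 0.01, 0.97]]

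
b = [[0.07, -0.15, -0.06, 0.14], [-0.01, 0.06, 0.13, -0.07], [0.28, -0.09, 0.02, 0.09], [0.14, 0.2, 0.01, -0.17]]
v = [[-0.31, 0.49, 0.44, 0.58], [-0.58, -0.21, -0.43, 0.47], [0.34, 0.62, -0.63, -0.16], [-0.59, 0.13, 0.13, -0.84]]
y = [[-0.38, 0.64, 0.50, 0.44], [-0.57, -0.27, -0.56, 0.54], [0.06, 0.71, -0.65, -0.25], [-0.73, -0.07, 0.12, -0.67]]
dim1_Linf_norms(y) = [0.64, 0.57, 0.71, 0.73]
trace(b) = -0.02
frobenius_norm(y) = 2.00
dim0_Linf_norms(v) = [0.59, 0.62, 0.63, 0.84]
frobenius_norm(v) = 1.91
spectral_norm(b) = 0.38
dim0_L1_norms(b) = [0.5, 0.5, 0.22, 0.47]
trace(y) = -1.97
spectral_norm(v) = 1.14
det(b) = 0.00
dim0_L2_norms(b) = [0.32, 0.27, 0.14, 0.25]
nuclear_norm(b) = 0.82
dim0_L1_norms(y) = [1.74, 1.69, 1.83, 1.9]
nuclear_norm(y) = 4.00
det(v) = 0.76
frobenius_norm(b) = 0.51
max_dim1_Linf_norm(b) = 0.28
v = y + b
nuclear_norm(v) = 3.78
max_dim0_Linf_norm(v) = 0.84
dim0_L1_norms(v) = [1.82, 1.45, 1.63, 2.05]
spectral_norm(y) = 1.00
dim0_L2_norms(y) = [1.0, 1.0, 1.0, 1.0]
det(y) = 1.00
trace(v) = -1.99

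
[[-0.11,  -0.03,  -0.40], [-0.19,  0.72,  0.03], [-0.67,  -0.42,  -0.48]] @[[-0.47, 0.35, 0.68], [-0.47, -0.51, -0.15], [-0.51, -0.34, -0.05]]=[[0.27,0.11,-0.05], [-0.26,-0.44,-0.24], [0.76,0.14,-0.37]]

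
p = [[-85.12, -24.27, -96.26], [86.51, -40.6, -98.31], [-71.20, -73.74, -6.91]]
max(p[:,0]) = 86.51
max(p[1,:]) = 86.51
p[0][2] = -96.26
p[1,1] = -40.6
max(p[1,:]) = 86.51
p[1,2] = -98.31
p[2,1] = -73.74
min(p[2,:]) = -73.74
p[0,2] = -96.26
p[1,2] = -98.31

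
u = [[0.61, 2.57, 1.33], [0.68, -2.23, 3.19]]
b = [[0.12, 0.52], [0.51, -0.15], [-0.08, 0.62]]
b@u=[[0.43,-0.85,1.82], [0.21,1.65,0.20], [0.37,-1.59,1.87]]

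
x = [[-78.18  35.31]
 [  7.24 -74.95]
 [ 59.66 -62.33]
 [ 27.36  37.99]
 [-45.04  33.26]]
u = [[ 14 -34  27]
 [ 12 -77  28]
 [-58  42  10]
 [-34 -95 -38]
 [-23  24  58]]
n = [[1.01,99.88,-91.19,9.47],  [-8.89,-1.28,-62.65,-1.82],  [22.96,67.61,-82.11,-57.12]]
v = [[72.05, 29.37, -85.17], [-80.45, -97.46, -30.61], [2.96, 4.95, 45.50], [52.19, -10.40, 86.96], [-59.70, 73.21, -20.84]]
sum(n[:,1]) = 166.20999999999998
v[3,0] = 52.19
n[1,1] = -1.28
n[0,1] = 99.88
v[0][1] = 29.37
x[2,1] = -62.33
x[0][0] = -78.18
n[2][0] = 22.96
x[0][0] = -78.18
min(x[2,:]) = -62.33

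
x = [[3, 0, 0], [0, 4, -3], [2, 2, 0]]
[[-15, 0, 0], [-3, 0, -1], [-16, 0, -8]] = x @ [[-5, 0, 0], [-3, 0, -4], [-3, 0, -5]]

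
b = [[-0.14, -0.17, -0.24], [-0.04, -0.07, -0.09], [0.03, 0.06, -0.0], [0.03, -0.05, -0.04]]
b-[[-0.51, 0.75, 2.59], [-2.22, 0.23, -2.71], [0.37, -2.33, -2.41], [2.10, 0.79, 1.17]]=[[0.37, -0.92, -2.83],[2.18, -0.30, 2.62],[-0.34, 2.39, 2.41],[-2.07, -0.84, -1.21]]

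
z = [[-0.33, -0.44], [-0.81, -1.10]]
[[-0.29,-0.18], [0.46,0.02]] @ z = [[0.24,0.33], [-0.17,-0.22]]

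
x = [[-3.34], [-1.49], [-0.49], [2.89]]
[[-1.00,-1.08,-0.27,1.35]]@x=[[8.98]]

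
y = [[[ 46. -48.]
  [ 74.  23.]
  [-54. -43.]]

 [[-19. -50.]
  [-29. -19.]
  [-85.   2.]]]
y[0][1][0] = 74.0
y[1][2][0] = -85.0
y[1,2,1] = 2.0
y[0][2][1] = -43.0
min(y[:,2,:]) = -85.0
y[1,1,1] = -19.0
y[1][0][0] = -19.0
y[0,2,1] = -43.0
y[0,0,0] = 46.0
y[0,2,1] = -43.0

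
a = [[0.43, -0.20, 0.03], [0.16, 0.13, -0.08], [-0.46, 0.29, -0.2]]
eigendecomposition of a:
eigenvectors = [[(0.44+0.42j), 0.44-0.42j, (0.04+0j)], [(0.68+0j), (0.68-0j), 0.26+0.00j], [(-0.14-0.38j), (-0.14+0.38j), 0.96+0.00j]]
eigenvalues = [(0.25+0.14j), (0.25-0.14j), (-0.14+0j)]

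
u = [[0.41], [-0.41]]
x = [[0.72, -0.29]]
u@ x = [[0.30, -0.12], [-0.3, 0.12]]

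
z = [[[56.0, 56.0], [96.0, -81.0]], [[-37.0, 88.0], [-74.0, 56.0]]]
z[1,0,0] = -37.0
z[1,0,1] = 88.0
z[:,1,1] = [-81.0, 56.0]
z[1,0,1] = 88.0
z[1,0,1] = 88.0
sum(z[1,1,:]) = -18.0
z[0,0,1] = 56.0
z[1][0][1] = 88.0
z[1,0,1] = 88.0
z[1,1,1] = 56.0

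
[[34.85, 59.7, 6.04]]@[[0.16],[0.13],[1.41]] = [[21.85]]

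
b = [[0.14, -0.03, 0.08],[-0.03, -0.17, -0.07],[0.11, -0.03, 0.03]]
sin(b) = [[0.14,-0.03,0.08], [-0.03,-0.17,-0.07], [0.11,-0.03,0.03]]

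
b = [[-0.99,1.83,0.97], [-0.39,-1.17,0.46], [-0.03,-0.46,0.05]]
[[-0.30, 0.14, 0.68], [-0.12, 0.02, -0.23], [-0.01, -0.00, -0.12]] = b@[[0.05, -0.05, -0.02], [-0.01, 0.02, 0.27], [-0.24, 0.06, 0.17]]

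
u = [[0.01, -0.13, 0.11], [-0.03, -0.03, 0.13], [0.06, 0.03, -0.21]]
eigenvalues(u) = [-0.27, 0.03, 0.01]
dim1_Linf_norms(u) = [0.13, 0.13, 0.21]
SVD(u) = [[0.49, -0.86, -0.09],[0.46, 0.17, 0.87],[-0.74, -0.47, 0.49]] @ diag([0.2919926239184527, 0.10552178457464556, 0.002336783558453117]) @ [[-0.18, -0.34, 0.92], [-0.40, 0.88, 0.25], [0.9, 0.32, 0.30]]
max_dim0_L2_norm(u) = 0.27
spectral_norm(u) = 0.29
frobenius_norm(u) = 0.31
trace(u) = -0.23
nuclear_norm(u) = 0.40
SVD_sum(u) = [[-0.03, -0.05, 0.13],[-0.02, -0.05, 0.12],[0.04, 0.07, -0.20]] + [[0.04,-0.08,-0.02], [-0.01,0.02,0.0], [0.02,-0.04,-0.01]] + [[-0.0, -0.00, -0.0], [0.0, 0.0, 0.00], [0.00, 0.00, 0.0]]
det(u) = -0.00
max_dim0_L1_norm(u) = 0.45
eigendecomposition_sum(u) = [[-0.03,-0.04,0.14], [-0.03,-0.03,0.13], [0.05,0.05,-0.2]] + [[0.05, -0.13, -0.05],[0.0, -0.01, -0.00],[0.01, -0.03, -0.01]] + [[-0.01, 0.03, 0.02], [-0.0, 0.01, 0.0], [-0.00, 0.01, 0.01]]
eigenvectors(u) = [[0.50, 0.97, 0.92], [0.46, 0.05, 0.25], [-0.73, 0.25, 0.29]]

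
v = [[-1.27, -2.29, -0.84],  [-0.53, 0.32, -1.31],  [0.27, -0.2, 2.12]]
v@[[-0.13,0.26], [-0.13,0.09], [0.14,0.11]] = [[0.35, -0.63],  [-0.16, -0.25],  [0.29, 0.29]]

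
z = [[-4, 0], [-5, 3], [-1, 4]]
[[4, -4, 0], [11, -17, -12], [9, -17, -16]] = z @ [[-1, 1, 0], [2, -4, -4]]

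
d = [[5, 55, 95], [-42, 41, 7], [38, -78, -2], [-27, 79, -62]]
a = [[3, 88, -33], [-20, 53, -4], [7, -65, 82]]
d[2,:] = [38, -78, -2]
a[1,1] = 53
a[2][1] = -65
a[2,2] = 82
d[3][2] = -62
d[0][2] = 95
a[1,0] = -20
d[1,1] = 41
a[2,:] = [7, -65, 82]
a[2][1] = -65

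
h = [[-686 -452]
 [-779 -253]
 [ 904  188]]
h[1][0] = -779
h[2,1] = 188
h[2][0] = 904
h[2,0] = 904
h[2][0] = 904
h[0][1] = -452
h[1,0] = -779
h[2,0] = 904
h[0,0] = -686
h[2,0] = 904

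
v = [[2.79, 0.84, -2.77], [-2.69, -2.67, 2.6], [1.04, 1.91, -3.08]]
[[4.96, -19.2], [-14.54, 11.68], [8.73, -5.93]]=v @[[0.91, -5.78], [5.22, 3.59], [0.71, 2.2]]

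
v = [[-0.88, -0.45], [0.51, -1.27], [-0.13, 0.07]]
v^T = [[-0.88, 0.51, -0.13], [-0.45, -1.27, 0.07]]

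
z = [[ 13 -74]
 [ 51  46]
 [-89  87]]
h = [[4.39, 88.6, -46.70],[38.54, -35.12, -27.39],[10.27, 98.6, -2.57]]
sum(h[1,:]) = -23.97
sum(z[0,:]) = -61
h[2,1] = 98.6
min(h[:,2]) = -46.7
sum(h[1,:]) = -23.97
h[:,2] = [-46.7, -27.39, -2.57]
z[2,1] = 87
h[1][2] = -27.39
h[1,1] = -35.12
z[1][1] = 46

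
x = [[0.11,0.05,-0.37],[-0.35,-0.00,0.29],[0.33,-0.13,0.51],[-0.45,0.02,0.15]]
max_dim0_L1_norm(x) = 1.32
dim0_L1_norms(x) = [1.24, 0.2, 1.32]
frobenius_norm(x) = 0.98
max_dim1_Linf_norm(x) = 0.51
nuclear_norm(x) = 1.40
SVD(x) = [[0.53,-0.06,-0.05],  [-0.55,-0.32,0.68],  [-0.49,0.77,-0.21],  [-0.42,-0.54,-0.70]] @ diag([0.7286844887378592, 0.6620332492175617, 0.01144083927352966]) @ [[0.39, 0.11, -0.92], [0.92, -0.17, 0.36], [0.12, 0.98, 0.17]]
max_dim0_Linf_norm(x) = 0.51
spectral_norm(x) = 0.73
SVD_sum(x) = [[0.15, 0.04, -0.35], [-0.15, -0.04, 0.37], [-0.14, -0.04, 0.32], [-0.12, -0.03, 0.28]] + [[-0.04, 0.01, -0.02],  [-0.20, 0.04, -0.08],  [0.47, -0.09, 0.19],  [-0.33, 0.06, -0.13]] + [[-0.00, -0.0, -0.00], [0.00, 0.01, 0.00], [-0.0, -0.00, -0.0], [-0.0, -0.01, -0.00]]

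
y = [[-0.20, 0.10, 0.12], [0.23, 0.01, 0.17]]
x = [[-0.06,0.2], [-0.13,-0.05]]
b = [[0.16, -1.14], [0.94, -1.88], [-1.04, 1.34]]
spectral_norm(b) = 2.89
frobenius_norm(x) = 0.25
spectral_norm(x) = 0.21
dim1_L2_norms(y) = [0.25, 0.29]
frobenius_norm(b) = 2.94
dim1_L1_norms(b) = [1.3, 2.82, 2.38]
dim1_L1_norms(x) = [0.26, 0.18]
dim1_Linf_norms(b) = [1.14, 1.88, 1.34]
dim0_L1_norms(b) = [2.14, 4.36]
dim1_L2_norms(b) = [1.15, 2.1, 1.7]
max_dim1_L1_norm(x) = 0.26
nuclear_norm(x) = 0.35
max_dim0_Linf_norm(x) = 0.2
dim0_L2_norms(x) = [0.14, 0.21]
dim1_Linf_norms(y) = [0.2, 0.23]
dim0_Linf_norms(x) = [0.13, 0.2]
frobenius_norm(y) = 0.38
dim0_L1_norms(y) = [0.43, 0.11, 0.29]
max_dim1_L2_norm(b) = 2.1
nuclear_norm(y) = 0.53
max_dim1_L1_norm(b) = 2.82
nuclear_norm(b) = 3.39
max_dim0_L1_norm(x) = 0.25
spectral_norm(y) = 0.32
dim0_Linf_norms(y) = [0.23, 0.1, 0.17]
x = y @ b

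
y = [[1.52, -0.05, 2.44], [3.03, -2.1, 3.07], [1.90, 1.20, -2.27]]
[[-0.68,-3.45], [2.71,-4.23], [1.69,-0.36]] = y@ [[0.78, -0.89], [-1.32, -0.54], [-0.79, -0.87]]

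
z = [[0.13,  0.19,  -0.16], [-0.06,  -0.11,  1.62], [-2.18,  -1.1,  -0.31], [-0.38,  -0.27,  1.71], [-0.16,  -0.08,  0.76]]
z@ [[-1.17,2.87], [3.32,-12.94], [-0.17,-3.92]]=[[0.51,-1.46], [-0.57,-5.10], [-1.05,9.19], [-0.74,-4.30], [-0.21,-2.4]]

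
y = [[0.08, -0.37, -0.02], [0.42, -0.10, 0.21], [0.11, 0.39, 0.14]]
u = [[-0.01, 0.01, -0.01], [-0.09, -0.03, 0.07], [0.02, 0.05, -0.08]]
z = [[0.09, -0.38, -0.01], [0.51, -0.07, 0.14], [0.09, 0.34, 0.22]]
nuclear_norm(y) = 1.06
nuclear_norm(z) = 1.20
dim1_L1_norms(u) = [0.03, 0.19, 0.15]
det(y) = 0.00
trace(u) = -0.12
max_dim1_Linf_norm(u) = 0.09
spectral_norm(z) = 0.56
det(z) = 0.03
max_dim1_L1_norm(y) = 0.73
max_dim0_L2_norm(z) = 0.53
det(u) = -0.00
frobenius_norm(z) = 0.78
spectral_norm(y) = 0.55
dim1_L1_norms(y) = [0.47, 0.73, 0.64]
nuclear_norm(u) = 0.20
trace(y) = 0.12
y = z + u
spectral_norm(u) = 0.14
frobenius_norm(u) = 0.15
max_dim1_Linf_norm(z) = 0.51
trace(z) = 0.24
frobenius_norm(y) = 0.75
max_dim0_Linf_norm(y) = 0.42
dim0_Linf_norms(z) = [0.51, 0.38, 0.22]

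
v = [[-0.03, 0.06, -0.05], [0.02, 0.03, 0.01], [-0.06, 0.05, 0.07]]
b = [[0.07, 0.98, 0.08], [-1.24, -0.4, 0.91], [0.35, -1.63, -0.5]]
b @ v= [[0.01, 0.04, 0.01], [-0.03, -0.04, 0.12], [-0.01, -0.05, -0.07]]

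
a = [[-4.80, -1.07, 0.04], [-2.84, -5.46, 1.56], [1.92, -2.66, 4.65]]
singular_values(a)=[7.63, 5.93, 1.89]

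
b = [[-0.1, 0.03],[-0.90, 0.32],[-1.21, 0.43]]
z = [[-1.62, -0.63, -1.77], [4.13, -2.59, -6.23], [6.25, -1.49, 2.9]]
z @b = [[2.87, -1.01], [9.46, -3.38], [-2.79, 0.96]]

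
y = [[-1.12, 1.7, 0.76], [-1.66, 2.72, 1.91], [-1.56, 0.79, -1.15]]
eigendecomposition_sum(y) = [[-1.92,2.2,1.0], [-3.15,3.61,1.64], [0.18,-0.21,-0.1]] + [[0.81, -0.51, -0.23], [0.87, -0.55, -0.25], [-0.37, 0.23, 0.11]] + [[-0.01,0.0,-0.01], [0.61,-0.34,0.52], [-1.37,0.77,-1.16]]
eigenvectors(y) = [[0.52, 0.65, 0.01], [0.85, 0.7, -0.41], [-0.05, -0.30, 0.91]]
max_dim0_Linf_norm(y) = 2.72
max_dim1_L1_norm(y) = 6.29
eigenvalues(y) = [1.6, 0.37, -1.51]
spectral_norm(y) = 4.38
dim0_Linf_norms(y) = [1.66, 2.72, 1.91]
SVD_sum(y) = [[-1.14,1.64,0.86], [-1.93,2.77,1.45], [-0.50,0.72,0.38]] + [[-0.04, 0.00, -0.06], [0.3, -0.02, 0.44], [-1.05, 0.08, -1.54]] + [[0.06,0.06,-0.04],[-0.03,-0.03,0.02],[-0.01,-0.01,0.01]]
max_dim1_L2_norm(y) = 3.72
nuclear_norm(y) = 6.42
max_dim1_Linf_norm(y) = 2.72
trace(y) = 0.45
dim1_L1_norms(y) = [3.58, 6.29, 3.5]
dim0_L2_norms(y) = [2.54, 3.3, 2.36]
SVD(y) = [[-0.50, 0.04, -0.87], [-0.84, -0.27, 0.47], [-0.22, 0.96, 0.17]] @ diag([4.375753611669296, 1.9354737758764253, 0.10498377425947335]) @ [[0.52, -0.75, -0.40], [-0.56, 0.04, -0.83], [-0.64, -0.65, 0.40]]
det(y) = -0.89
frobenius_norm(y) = 4.79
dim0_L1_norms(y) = [4.34, 5.21, 3.82]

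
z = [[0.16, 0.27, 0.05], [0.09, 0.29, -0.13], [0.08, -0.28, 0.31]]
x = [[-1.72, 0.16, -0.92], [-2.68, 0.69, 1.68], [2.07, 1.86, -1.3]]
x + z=[[-1.56, 0.43, -0.87], [-2.59, 0.98, 1.55], [2.15, 1.58, -0.99]]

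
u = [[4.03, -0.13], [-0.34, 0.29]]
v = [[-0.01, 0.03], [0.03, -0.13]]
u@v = [[-0.04, 0.14], [0.01, -0.05]]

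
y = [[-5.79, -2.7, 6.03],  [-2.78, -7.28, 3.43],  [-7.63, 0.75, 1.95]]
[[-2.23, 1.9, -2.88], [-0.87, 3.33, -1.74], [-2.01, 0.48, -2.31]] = y@[[0.21, -0.09, 0.25], [-0.05, -0.40, 0.04], [-0.19, 0.05, -0.22]]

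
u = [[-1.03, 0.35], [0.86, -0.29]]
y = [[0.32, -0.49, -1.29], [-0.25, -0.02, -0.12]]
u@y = [[-0.42,0.5,1.29], [0.35,-0.42,-1.07]]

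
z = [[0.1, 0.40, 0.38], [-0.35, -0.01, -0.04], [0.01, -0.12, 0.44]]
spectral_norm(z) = 0.64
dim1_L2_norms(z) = [0.56, 0.35, 0.46]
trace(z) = 0.53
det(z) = 0.08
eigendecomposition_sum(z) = [[(0.03+0.18j), 0.21+0.00j, 0.08-0.09j], [-0.16+0.02j, (-0.02+0.19j), (0.08+0.07j)], [-0.03-0.02j, -0.03+0.02j, -0.00+0.02j]] + [[0.03-0.18j, 0.21-0.00j, 0.08+0.09j], [(-0.16-0.02j), -0.02-0.19j, (0.08-0.07j)], [-0.03+0.02j, -0.03-0.02j, (-0-0.02j)]] + [[(0.03+0j), (-0.03+0j), 0.23+0.00j], [-0.03-0.00j, 0.02-0.00j, -0.19-0.00j], [(0.06+0j), -0.06+0.00j, 0.44+0.00j]]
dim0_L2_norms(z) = [0.36, 0.42, 0.58]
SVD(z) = [[-0.83, 0.40, -0.4], [0.20, -0.46, -0.87], [-0.53, -0.79, 0.30]] @ diag([0.6356256406716273, 0.36953510620651714, 0.3257665578320181]) @ [[-0.25, -0.42, -0.87],[0.52, 0.7, -0.49],[0.82, -0.58, 0.05]]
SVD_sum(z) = [[0.13, 0.22, 0.46], [-0.03, -0.05, -0.11], [0.08, 0.14, 0.29]] + [[0.08,  0.10,  -0.07], [-0.09,  -0.12,  0.08], [-0.15,  -0.21,  0.14]] + [[-0.11, 0.07, -0.01], [-0.23, 0.16, -0.01], [0.08, -0.06, 0.0]]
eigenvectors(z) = [[(0.74+0j), (0.74-0j), 0.43+0.00j], [(-0.05+0.65j), (-0.05-0.65j), (-0.36+0j)], [-0.11+0.08j, (-0.11-0.08j), 0.83+0.00j]]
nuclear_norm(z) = 1.33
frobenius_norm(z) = 0.80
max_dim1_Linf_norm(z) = 0.44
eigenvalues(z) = [(0.02+0.39j), (0.02-0.39j), (0.5+0j)]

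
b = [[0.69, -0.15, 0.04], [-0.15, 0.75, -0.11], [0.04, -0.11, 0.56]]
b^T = [[0.69,-0.15,0.04], [-0.15,0.75,-0.11], [0.04,-0.11,0.56]]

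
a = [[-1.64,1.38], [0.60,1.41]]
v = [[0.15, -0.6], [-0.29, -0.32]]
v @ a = [[-0.61, -0.64], [0.28, -0.85]]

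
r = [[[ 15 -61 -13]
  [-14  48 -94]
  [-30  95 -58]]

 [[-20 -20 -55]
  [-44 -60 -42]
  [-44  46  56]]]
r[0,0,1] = -61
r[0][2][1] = 95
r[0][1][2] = -94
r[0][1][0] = -14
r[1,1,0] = -44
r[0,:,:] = [[15, -61, -13], [-14, 48, -94], [-30, 95, -58]]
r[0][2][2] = -58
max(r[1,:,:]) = 56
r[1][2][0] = -44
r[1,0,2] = -55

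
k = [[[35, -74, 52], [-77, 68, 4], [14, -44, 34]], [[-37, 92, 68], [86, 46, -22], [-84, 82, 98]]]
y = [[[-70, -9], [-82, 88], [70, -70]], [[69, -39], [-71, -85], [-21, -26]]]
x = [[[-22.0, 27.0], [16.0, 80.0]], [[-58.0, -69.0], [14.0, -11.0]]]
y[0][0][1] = -9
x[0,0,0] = -22.0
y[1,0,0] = 69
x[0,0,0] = -22.0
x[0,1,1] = 80.0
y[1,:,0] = [69, -71, -21]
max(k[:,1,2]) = 4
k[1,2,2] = 98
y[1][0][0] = 69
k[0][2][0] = 14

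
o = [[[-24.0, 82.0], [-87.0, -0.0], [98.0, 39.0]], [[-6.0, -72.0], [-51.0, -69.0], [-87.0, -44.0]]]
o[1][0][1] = -72.0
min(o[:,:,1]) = -72.0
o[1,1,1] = -69.0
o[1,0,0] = -6.0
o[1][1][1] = -69.0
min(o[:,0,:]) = -72.0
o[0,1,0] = -87.0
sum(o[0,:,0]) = -13.0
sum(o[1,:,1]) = -185.0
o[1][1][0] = -51.0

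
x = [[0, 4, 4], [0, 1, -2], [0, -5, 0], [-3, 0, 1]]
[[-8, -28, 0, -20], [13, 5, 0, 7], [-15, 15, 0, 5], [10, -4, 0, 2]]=x @ [[-5, 0, 0, -2], [3, -3, 0, -1], [-5, -4, 0, -4]]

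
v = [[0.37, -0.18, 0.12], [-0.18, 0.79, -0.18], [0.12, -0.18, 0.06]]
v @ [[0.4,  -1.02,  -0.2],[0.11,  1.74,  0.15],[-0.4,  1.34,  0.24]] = [[0.08, -0.53, -0.07], [0.09, 1.32, 0.11], [0.00, -0.36, -0.04]]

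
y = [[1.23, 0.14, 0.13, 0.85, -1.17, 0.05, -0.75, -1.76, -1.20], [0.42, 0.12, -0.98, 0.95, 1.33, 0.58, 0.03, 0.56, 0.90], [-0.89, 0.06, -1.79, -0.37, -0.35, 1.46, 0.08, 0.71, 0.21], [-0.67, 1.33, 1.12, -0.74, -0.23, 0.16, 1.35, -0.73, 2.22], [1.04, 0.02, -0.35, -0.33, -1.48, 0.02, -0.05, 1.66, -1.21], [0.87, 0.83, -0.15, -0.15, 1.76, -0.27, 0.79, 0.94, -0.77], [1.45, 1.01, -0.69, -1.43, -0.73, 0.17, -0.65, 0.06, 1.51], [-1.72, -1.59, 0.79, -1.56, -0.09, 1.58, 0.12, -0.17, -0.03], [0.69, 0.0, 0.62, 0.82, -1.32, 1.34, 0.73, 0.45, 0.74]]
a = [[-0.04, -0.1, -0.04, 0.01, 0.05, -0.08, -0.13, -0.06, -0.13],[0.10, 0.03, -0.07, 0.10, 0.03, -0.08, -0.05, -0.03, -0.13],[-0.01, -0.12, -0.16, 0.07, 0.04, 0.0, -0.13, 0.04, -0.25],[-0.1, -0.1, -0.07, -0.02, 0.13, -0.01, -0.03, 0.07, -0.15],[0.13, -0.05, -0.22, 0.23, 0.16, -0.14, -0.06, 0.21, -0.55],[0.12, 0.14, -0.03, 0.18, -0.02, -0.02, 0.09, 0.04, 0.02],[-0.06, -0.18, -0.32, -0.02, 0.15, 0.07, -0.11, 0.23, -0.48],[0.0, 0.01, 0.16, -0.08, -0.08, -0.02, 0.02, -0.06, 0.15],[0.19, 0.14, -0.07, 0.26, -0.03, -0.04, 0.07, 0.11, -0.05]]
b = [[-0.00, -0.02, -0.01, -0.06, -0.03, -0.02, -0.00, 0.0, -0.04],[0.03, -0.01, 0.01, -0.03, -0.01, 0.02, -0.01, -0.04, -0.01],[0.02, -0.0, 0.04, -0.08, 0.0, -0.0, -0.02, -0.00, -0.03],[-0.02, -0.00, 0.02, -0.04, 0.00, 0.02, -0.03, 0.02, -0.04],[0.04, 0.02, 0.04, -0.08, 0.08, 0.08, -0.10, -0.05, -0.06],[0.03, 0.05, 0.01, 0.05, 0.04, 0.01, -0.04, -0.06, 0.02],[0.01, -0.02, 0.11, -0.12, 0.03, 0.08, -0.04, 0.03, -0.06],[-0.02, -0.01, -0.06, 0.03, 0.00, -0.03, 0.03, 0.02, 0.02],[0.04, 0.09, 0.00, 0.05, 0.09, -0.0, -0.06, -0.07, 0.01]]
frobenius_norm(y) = 8.56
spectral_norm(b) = 0.30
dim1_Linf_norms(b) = [0.06, 0.04, 0.08, 0.04, 0.1, 0.06, 0.12, 0.06, 0.09]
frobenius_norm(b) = 0.39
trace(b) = 0.07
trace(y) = -3.01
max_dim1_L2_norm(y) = 3.37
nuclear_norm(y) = 22.80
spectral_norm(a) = 1.08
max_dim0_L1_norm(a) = 1.91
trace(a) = -0.27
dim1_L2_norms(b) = [0.08, 0.07, 0.1, 0.08, 0.2, 0.12, 0.2, 0.09, 0.17]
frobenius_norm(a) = 1.26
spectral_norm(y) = 4.29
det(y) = -0.82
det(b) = -0.00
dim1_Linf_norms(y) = [1.76, 1.33, 1.79, 2.22, 1.66, 1.76, 1.51, 1.72, 1.34]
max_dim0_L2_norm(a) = 0.82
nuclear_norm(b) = 0.78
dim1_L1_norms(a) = [0.64, 0.62, 0.82, 0.68, 1.75, 0.66, 1.62, 0.58, 0.96]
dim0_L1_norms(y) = [8.98, 5.1, 6.62, 7.2, 8.46, 5.63, 4.55, 7.04, 8.79]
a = b @ y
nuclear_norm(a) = 2.26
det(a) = 0.00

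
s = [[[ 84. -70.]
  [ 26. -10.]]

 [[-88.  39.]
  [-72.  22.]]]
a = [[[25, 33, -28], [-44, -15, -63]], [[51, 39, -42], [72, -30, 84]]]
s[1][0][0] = -88.0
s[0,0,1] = -70.0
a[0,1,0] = -44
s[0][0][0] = 84.0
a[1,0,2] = -42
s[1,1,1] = 22.0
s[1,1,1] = 22.0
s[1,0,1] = 39.0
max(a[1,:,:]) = 84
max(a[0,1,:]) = -15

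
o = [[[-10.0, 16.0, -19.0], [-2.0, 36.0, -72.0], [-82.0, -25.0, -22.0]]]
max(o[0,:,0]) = -2.0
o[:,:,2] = [[-19.0, -72.0, -22.0]]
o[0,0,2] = -19.0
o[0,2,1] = -25.0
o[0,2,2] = -22.0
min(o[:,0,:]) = -19.0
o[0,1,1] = 36.0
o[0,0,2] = -19.0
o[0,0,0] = -10.0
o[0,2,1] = -25.0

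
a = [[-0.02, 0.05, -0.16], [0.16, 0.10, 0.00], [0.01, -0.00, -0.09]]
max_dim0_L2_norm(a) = 0.18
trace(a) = -0.01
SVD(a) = [[0.64, -0.62, -0.46], [0.69, 0.72, -0.02], [0.34, -0.3, 0.89]] @ diag([0.19504280472504318, 0.1826835643428489, 0.029749279722050995]) @ [[0.52, 0.52, -0.68], [0.68, 0.22, 0.69], [0.51, -0.83, -0.24]]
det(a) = 0.00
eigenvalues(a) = [(0.15+0j), (-0.08+0.03j), (-0.08-0.03j)]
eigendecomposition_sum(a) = [[0.03+0.00j, (0.03-0j), (-0.02+0j)],[(0.11+0j), (0.12-0j), -0.07+0.00j],[0j, 0.00-0.00j, -0.00+0.00j]] + [[(-0.03+0.03j), 0.01-0.01j, (-0.07-0.14j)], [(0.03-0.02j), (-0.01+0j), 0.04+0.14j], [0.01j, (-0-0j), -0.04+0.00j]] + [[-0.03-0.03j, (0.01+0.01j), (-0.07+0.14j)], [(0.03+0.02j), (-0.01-0j), 0.04-0.14j], [0.00-0.01j, -0.00+0.00j, (-0.04-0j)]]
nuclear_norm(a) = 0.41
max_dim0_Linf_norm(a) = 0.16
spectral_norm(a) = 0.20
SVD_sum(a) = [[0.06, 0.06, -0.08], [0.07, 0.07, -0.09], [0.03, 0.03, -0.05]] + [[-0.08,-0.03,-0.08], [0.09,0.03,0.09], [-0.04,-0.01,-0.04]] + [[-0.01, 0.01, 0.00], [-0.0, 0.00, 0.00], [0.01, -0.02, -0.01]]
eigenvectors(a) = [[(0.28+0j), (0.73+0j), 0.73-0.00j], [0.96+0.00j, (-0.64-0.12j), (-0.64+0.12j)], [(0.01+0j), 0.07-0.19j, (0.07+0.19j)]]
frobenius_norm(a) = 0.27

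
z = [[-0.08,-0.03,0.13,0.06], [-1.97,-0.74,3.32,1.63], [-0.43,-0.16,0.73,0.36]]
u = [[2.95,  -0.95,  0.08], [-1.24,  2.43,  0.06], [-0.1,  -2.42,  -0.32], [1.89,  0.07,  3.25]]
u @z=[[1.6, 0.60, -2.71, -1.34], [-4.71, -1.77, 7.95, 3.91], [4.91, 1.84, -8.28, -4.07], [-1.69, -0.63, 2.85, 1.4]]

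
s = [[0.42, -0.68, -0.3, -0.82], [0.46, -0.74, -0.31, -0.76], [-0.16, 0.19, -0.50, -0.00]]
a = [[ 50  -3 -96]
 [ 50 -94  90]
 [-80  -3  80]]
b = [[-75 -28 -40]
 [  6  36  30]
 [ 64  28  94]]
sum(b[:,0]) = -5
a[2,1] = -3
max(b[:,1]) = 36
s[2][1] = 0.194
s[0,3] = -0.822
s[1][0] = 0.464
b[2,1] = 28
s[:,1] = [-0.681, -0.742, 0.194]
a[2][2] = 80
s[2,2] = -0.498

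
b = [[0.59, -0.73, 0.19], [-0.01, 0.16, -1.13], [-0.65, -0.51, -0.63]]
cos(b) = [[0.87,0.32,-0.39], [-0.34,0.71,-0.21], [0.01,-0.32,0.62]]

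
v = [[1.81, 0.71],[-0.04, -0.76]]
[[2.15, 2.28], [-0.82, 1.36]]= v@[[0.78, 2.00], [1.04, -1.89]]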